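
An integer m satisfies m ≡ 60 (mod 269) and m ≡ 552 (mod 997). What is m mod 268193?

122186

269⁻¹ mod 997: 269·467 ≡ 1 (mod 997), so 269⁻¹ ≡ 467.
m = 60 + 269·((552 − 60)·467 mod 997) = 60 + 269·454 = 122186.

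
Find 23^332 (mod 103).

34

By square-and-multiply:
332 in binary is 101001100, i.e. 332 = 256 + 64 + 8 + 4.
23^1 ≡ 23 (mod 103)
23^2 ≡ 23^2 = 529 ≡ 14 (mod 103)
23^4 ≡ 14^2 = 196 ≡ 93 (mod 103)
23^8 ≡ 93^2 = 8649 ≡ 100 (mod 103)
23^16 ≡ 100^2 = 10000 ≡ 9 (mod 103)
23^32 ≡ 9^2 = 81 (mod 103)
23^64 ≡ 81^2 = 6561 ≡ 72 (mod 103)
23^128 ≡ 72^2 = 5184 ≡ 34 (mod 103)
23^256 ≡ 34^2 = 1156 ≡ 23 (mod 103)
23^332 = 23^256 * 23^64 * 23^8 * 23^4 ≡ 23 * 72 * 100 * 93 (mod 103).
Accumulate the product:
23 * 72 = 1656 ≡ 8
8 * 100 = 800 ≡ 79
79 * 93 = 7347 ≡ 34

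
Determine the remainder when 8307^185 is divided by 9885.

3372

185 in binary is 10111001, i.e. 185 = 128 + 32 + 16 + 8 + 1.
8307^1 ≡ 8307 (mod 9885)
8307^2 ≡ 8307^2 = 69006249 ≡ 8949 (mod 9885)
8307^4 ≡ 8949^2 = 80084601 ≡ 6216 (mod 9885)
8307^8 ≡ 6216^2 = 38638656 ≡ 8076 (mod 9885)
8307^16 ≡ 8076^2 = 65221776 ≡ 546 (mod 9885)
8307^32 ≡ 546^2 = 298116 ≡ 1566 (mod 9885)
8307^64 ≡ 1566^2 = 2452356 ≡ 876 (mod 9885)
8307^128 ≡ 876^2 = 767376 ≡ 6231 (mod 9885)
8307^185 = 8307^128 × 8307^32 × 8307^16 × 8307^8 × 8307^1 ≡ 6231 × 1566 × 546 × 8076 × 8307 (mod 9885).
Accumulate the product:
6231 × 1566 = 9757746 ≡ 1251
1251 × 546 = 683046 ≡ 981
981 × 8076 = 7922556 ≡ 4671
4671 × 8307 = 38801997 ≡ 3372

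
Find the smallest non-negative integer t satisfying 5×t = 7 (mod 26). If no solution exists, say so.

gcd(5, 26) = 1, so a unique solution mod 26 exists.
5⁻¹ ≡ 21 (mod 26).
t ≡ 21×7 ≡ 17 (mod 26).

17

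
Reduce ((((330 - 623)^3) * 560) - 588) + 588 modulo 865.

330 - 623 = -293 ≡ 572 (mod 865)
(572)^3 ≡ 443 (mod 865)
443 * 560 = 248080 ≡ 690 (mod 865)
690 - 588 = 102
102 + 588 = 690

690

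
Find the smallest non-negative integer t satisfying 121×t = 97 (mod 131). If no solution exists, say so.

gcd(121, 131) = 1, so a unique solution mod 131 exists.
121⁻¹ ≡ 13 (mod 131).
t ≡ 13×97 ≡ 82 (mod 131).

82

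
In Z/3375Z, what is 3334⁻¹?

1564

3375 = 1*3334 + 41
3334 = 81*41 + 13
41 = 3*13 + 2
13 = 6*2 + 1
2 = 2*1 + 0
gcd(3334, 3375) = 1, so the inverse exists.
Back-substitute for 1:
1 = 1*13 − 6*2
  = −6*41 + 19*13
  = 19*3334 − 1545*41
  = −1545*3375 + 1564*3334
So 3334⁻¹ ≡ 1564 (mod 3375).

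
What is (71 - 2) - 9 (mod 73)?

71 - 2 = 69
69 - 9 = 60

60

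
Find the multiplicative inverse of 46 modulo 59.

9

Run the extended Euclidean algorithm:
59 = 1*46 + 13
46 = 3*13 + 7
13 = 1*7 + 6
7 = 1*6 + 1
6 = 6*1 + 0
gcd(46, 59) = 1, so the inverse exists.
Bézout: 1 = −7*59 + 9*46.
So 46⁻¹ ≡ 9 (mod 59).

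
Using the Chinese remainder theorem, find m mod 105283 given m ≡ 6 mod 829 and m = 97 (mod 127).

829⁻¹ mod 127: 829×91 ≡ 1 (mod 127), so 829⁻¹ ≡ 91.
m = 6 + 829×((97 − 6)×91 mod 127) = 6 + 829×26 = 21560.
Check: 21560 mod 829 = 6, 21560 mod 127 = 97. ✓

21560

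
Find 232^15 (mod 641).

Compute successive squares:
232^1 ≡ 232 (mod 641)
232^2 ≡ 232^2 = 53824 ≡ 621 (mod 641)
232^4 ≡ 621^2 = 385641 ≡ 400 (mod 641)
232^8 ≡ 400^2 = 160000 ≡ 391 (mod 641)
232^15 = 232^8 · 232^4 · 232^2 · 232^1 ≡ 391 · 400 · 621 · 232 (mod 641).
Accumulate the product:
391 · 400 = 156400 ≡ 637
637 · 621 = 395577 ≡ 80
80 · 232 = 18560 ≡ 612

612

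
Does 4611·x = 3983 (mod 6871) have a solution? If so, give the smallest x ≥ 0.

gcd(4611, 6871) = 1, so a unique solution mod 6871 exists.
4611⁻¹ ≡ 6418 (mod 6871).
x ≡ 6418·3983 ≡ 2774 (mod 6871).

2774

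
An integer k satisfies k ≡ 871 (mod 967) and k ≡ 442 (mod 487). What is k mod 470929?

967⁻¹ mod 487: 967×139 ≡ 1 (mod 487), so 967⁻¹ ≡ 139.
k = 871 + 967×((442 − 871)×139 mod 487) = 871 + 967×270 = 261961.

261961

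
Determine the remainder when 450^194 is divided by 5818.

5676

Compute successive squares:
450^1 ≡ 450 (mod 5818)
450^2 ≡ 450^2 = 202500 ≡ 4688 (mod 5818)
450^4 ≡ 4688^2 = 21977344 ≡ 2758 (mod 5818)
450^8 ≡ 2758^2 = 7606564 ≡ 2438 (mod 5818)
450^16 ≡ 2438^2 = 5943844 ≡ 3666 (mod 5818)
450^32 ≡ 3666^2 = 13439556 ≡ 5794 (mod 5818)
450^64 ≡ 5794^2 = 33570436 ≡ 576 (mod 5818)
450^128 ≡ 576^2 = 331776 ≡ 150 (mod 5818)
450^194 = 450^128 * 450^64 * 450^2 ≡ 150 * 576 * 4688 (mod 5818).
Accumulate the product:
150 * 576 = 86400 ≡ 4948
4948 * 4688 = 23196224 ≡ 5676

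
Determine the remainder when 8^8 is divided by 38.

Using repeated squaring:
8^1 ≡ 8 (mod 38)
8^2 ≡ 8^2 = 64 ≡ 26 (mod 38)
8^4 ≡ 26^2 = 676 ≡ 30 (mod 38)
8^8 ≡ 30^2 = 900 ≡ 26 (mod 38)
So 8^8 ≡ 26 (mod 38).

26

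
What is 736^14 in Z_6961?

3485

736^1 ≡ 736 (mod 6961)
736^2 ≡ 736^2 = 541696 ≡ 5699 (mod 6961)
736^4 ≡ 5699^2 = 32478601 ≡ 5536 (mod 6961)
736^8 ≡ 5536^2 = 30647296 ≡ 4974 (mod 6961)
736^14 = 736^8 · 736^4 · 736^2 ≡ 4974 · 5536 · 5699 (mod 6961).
Accumulate the product:
4974 · 5536 = 27536064 ≡ 5309
5309 · 5699 = 30255991 ≡ 3485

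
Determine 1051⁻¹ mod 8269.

5830

Run the extended Euclidean algorithm:
8269 = 7·1051 + 912
1051 = 1·912 + 139
912 = 6·139 + 78
139 = 1·78 + 61
78 = 1·61 + 17
61 = 3·17 + 10
17 = 1·10 + 7
10 = 1·7 + 3
7 = 2·3 + 1
3 = 3·1 + 0
gcd(1051, 8269) = 1, so the inverse exists.
Back-substitute for 1:
1 = 1·7 − 2·3
  = −2·10 + 3·7
  = 3·17 − 5·10
  = −5·61 + 18·17
  = 18·78 − 23·61
  = −23·139 + 41·78
  = 41·912 − 269·139
  = −269·1051 + 310·912
  = 310·8269 − 2439·1051
So 1051⁻¹ ≡ −2439 ≡ 5830 (mod 8269).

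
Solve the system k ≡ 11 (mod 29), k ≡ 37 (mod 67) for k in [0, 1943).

707

29⁻¹ mod 67: 29×37 ≡ 1 (mod 67), so 29⁻¹ ≡ 37.
k = 11 + 29×((37 − 11)×37 mod 67) = 11 + 29×24 = 707.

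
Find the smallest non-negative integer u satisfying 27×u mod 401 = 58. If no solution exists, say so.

gcd(27, 401) = 1, so a unique solution mod 401 exists.
27⁻¹ ≡ 104 (mod 401).
u ≡ 104×58 ≡ 17 (mod 401).

17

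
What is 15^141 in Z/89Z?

76

Using repeated squaring:
141 in binary is 10001101, i.e. 141 = 128 + 8 + 4 + 1.
15^1 ≡ 15 (mod 89)
15^2 ≡ 15^2 = 225 ≡ 47 (mod 89)
15^4 ≡ 47^2 = 2209 ≡ 73 (mod 89)
15^8 ≡ 73^2 = 5329 ≡ 78 (mod 89)
15^16 ≡ 78^2 = 6084 ≡ 32 (mod 89)
15^32 ≡ 32^2 = 1024 ≡ 45 (mod 89)
15^64 ≡ 45^2 = 2025 ≡ 67 (mod 89)
15^128 ≡ 67^2 = 4489 ≡ 39 (mod 89)
15^141 = 15^128 · 15^8 · 15^4 · 15^1 ≡ 39 · 78 · 73 · 15 (mod 89).
Accumulate the product:
39 · 78 = 3042 ≡ 16
16 · 73 = 1168 ≡ 11
11 · 15 = 165 ≡ 76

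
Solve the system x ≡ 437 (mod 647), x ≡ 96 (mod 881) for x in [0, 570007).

647⁻¹ mod 881: 647×64 ≡ 1 (mod 881), so 647⁻¹ ≡ 64.
x = 437 + 647×((96 − 437)×64 mod 881) = 437 + 647×201 = 130484.

130484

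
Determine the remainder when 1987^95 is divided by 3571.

995

95 in binary is 1011111, i.e. 95 = 64 + 16 + 8 + 4 + 2 + 1.
1987^1 ≡ 1987 (mod 3571)
1987^2 ≡ 1987^2 = 3948169 ≡ 2214 (mod 3571)
1987^4 ≡ 2214^2 = 4901796 ≡ 2384 (mod 3571)
1987^8 ≡ 2384^2 = 5683456 ≡ 1995 (mod 3571)
1987^16 ≡ 1995^2 = 3980025 ≡ 1931 (mod 3571)
1987^32 ≡ 1931^2 = 3728761 ≡ 637 (mod 3571)
1987^64 ≡ 637^2 = 405769 ≡ 2246 (mod 3571)
1987^95 = 1987^64 × 1987^16 × 1987^8 × 1987^4 × 1987^2 × 1987^1 ≡ 2246 × 1931 × 1995 × 2384 × 2214 × 1987 (mod 3571).
Accumulate the product:
2246 × 1931 = 4337026 ≡ 1832
1832 × 1995 = 3654840 ≡ 1707
1707 × 2384 = 4069488 ≡ 2119
2119 × 2214 = 4691466 ≡ 2743
2743 × 1987 = 5450341 ≡ 995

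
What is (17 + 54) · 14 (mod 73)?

45

17 + 54 = 71
71 · 14 = 994 ≡ 45 (mod 73)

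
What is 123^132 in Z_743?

692

132 in binary is 10000100, i.e. 132 = 128 + 4.
123^1 ≡ 123 (mod 743)
123^2 ≡ 123^2 = 15129 ≡ 269 (mod 743)
123^4 ≡ 269^2 = 72361 ≡ 290 (mod 743)
123^8 ≡ 290^2 = 84100 ≡ 141 (mod 743)
123^16 ≡ 141^2 = 19881 ≡ 563 (mod 743)
123^32 ≡ 563^2 = 316969 ≡ 451 (mod 743)
123^64 ≡ 451^2 = 203401 ≡ 562 (mod 743)
123^128 ≡ 562^2 = 315844 ≡ 69 (mod 743)
123^132 = 123^128 * 123^4 ≡ 69 * 290 (mod 743).
69 * 290 = 20010 ≡ 692 (mod 743).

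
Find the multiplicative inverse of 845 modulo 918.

503

918 = 1×845 + 73
845 = 11×73 + 42
73 = 1×42 + 31
42 = 1×31 + 11
31 = 2×11 + 9
11 = 1×9 + 2
9 = 4×2 + 1
2 = 2×1 + 0
gcd(845, 918) = 1, so the inverse exists.
Back-substitute for 1:
1 = 1×9 − 4×2
  = −4×11 + 5×9
  = 5×31 − 14×11
  = −14×42 + 19×31
  = 19×73 − 33×42
  = −33×845 + 382×73
  = 382×918 − 415×845
So 845⁻¹ ≡ −415 ≡ 503 (mod 918).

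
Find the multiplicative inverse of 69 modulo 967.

953

967 = 14*69 + 1
69 = 69*1 + 0
gcd(69, 967) = 1, so the inverse exists.
Bézout: 1 = 1*967 − 14*69.
So 69⁻¹ ≡ −14 ≡ 953 (mod 967).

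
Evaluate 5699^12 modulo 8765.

12 in binary is 1100, i.e. 12 = 8 + 4.
5699^1 ≡ 5699 (mod 8765)
5699^2 ≡ 5699^2 = 32478601 ≡ 4276 (mod 8765)
5699^4 ≡ 4276^2 = 18284176 ≡ 386 (mod 8765)
5699^8 ≡ 386^2 = 148996 ≡ 8756 (mod 8765)
5699^12 = 5699^8 * 5699^4 ≡ 8756 * 386 (mod 8765).
8756 * 386 = 3379816 ≡ 5291 (mod 8765).

5291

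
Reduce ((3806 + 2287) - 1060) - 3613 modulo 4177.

1420

3806 + 2287 = 6093 ≡ 1916 (mod 4177)
1916 - 1060 = 856
856 - 3613 = -2757 ≡ 1420 (mod 4177)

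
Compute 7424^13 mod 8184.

5576

Using repeated squaring:
13 in binary is 1101, i.e. 13 = 8 + 4 + 1.
7424^1 ≡ 7424 (mod 8184)
7424^2 ≡ 7424^2 = 55115776 ≡ 4720 (mod 8184)
7424^4 ≡ 4720^2 = 22278400 ≡ 1552 (mod 8184)
7424^8 ≡ 1552^2 = 2408704 ≡ 2608 (mod 8184)
7424^13 = 7424^8 · 7424^4 · 7424^1 ≡ 2608 · 1552 · 7424 (mod 8184).
Accumulate the product:
2608 · 1552 = 4047616 ≡ 4720
4720 · 7424 = 35041280 ≡ 5576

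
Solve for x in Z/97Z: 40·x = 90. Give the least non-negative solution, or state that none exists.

75

gcd(40, 97) = 1, so a unique solution mod 97 exists.
40⁻¹ ≡ 17 (mod 97).
x ≡ 17·90 ≡ 75 (mod 97).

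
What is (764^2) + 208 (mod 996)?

248

(764)^2 ≡ 40 (mod 996)
40 + 208 = 248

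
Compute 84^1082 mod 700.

56

By square-and-multiply:
84^1 ≡ 84 (mod 700)
84^2 ≡ 84^2 = 7056 ≡ 56 (mod 700)
84^4 ≡ 56^2 = 3136 ≡ 336 (mod 700)
84^8 ≡ 336^2 = 112896 ≡ 196 (mod 700)
84^16 ≡ 196^2 = 38416 ≡ 616 (mod 700)
84^32 ≡ 616^2 = 379456 ≡ 56 (mod 700)
84^64 ≡ 56^2 = 3136 ≡ 336 (mod 700)
84^128 ≡ 336^2 = 112896 ≡ 196 (mod 700)
84^256 ≡ 196^2 = 38416 ≡ 616 (mod 700)
84^512 ≡ 616^2 = 379456 ≡ 56 (mod 700)
84^1024 ≡ 56^2 = 3136 ≡ 336 (mod 700)
84^1082 = 84^1024 * 84^32 * 84^16 * 84^8 * 84^2 ≡ 336 * 56 * 616 * 196 * 56 (mod 700).
Accumulate the product:
336 * 56 = 18816 ≡ 616
616 * 616 = 379456 ≡ 56
56 * 196 = 10976 ≡ 476
476 * 56 = 26656 ≡ 56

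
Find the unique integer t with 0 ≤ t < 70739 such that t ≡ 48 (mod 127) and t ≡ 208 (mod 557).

57579

127⁻¹ mod 557: 127×250 ≡ 1 (mod 557), so 127⁻¹ ≡ 250.
t = 48 + 127×((208 − 48)×250 mod 557) = 48 + 127×453 = 57579.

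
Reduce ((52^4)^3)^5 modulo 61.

(52)^4 ≡ 34 (mod 61)
(34)^3 ≡ 20 (mod 61)
(20)^5 ≡ 1 (mod 61)

1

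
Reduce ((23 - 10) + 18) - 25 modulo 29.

6

23 - 10 = 13
13 + 18 = 31 ≡ 2 (mod 29)
2 - 25 = -23 ≡ 6 (mod 29)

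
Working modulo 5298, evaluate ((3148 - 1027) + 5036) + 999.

3148 - 1027 = 2121
2121 + 5036 = 7157 ≡ 1859 (mod 5298)
1859 + 999 = 2858

2858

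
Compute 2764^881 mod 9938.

9522

881 in binary is 1101110001, i.e. 881 = 512 + 256 + 64 + 32 + 16 + 1.
2764^1 ≡ 2764 (mod 9938)
2764^2 ≡ 2764^2 = 7639696 ≡ 7312 (mod 9938)
2764^4 ≡ 7312^2 = 53465344 ≡ 8842 (mod 9938)
2764^8 ≡ 8842^2 = 78180964 ≡ 8656 (mod 9938)
2764^16 ≡ 8656^2 = 74926336 ≡ 3754 (mod 9938)
2764^32 ≡ 3754^2 = 14092516 ≡ 432 (mod 9938)
2764^64 ≡ 432^2 = 186624 ≡ 7740 (mod 9938)
2764^128 ≡ 7740^2 = 59907600 ≡ 1336 (mod 9938)
2764^256 ≡ 1336^2 = 1784896 ≡ 5994 (mod 9938)
2764^512 ≡ 5994^2 = 35928036 ≡ 2166 (mod 9938)
2764^881 = 2764^512 × 2764^256 × 2764^64 × 2764^32 × 2764^16 × 2764^1 ≡ 2166 × 5994 × 7740 × 432 × 3754 × 2764 (mod 9938).
Accumulate the product:
2166 × 5994 = 12983004 ≡ 3976
3976 × 7740 = 30774240 ≡ 6192
6192 × 432 = 2674944 ≡ 1622
1622 × 3754 = 6088988 ≡ 6932
6932 × 2764 = 19160048 ≡ 9522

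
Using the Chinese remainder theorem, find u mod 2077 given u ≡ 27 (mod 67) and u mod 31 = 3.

1367

67⁻¹ mod 31: 67×25 ≡ 1 (mod 31), so 67⁻¹ ≡ 25.
u = 27 + 67×((3 − 27)×25 mod 31) = 27 + 67×20 = 1367.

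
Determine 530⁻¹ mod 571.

376

571 = 1*530 + 41
530 = 12*41 + 38
41 = 1*38 + 3
38 = 12*3 + 2
3 = 1*2 + 1
2 = 2*1 + 0
gcd(530, 571) = 1, so the inverse exists.
Back-substitute for 1:
1 = 1*3 − 1*2
  = −1*38 + 13*3
  = 13*41 − 14*38
  = −14*530 + 181*41
  = 181*571 − 195*530
So 530⁻¹ ≡ −195 ≡ 376 (mod 571).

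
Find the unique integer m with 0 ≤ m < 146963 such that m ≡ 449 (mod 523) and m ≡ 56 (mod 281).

523⁻¹ mod 281: 523*36 ≡ 1 (mod 281), so 523⁻¹ ≡ 36.
m = 449 + 523*((56 − 449)*36 mod 281) = 449 + 523*183 = 96158.
Check: 96158 mod 523 = 449, 96158 mod 281 = 56. ✓

96158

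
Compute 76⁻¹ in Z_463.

By the extended Euclidean algorithm:
463 = 6×76 + 7
76 = 10×7 + 6
7 = 1×6 + 1
6 = 6×1 + 0
gcd(76, 463) = 1, so the inverse exists.
Back-substitute for 1:
1 = 1×7 − 1×6
  = −1×76 + 11×7
  = 11×463 − 67×76
So 76⁻¹ ≡ −67 ≡ 396 (mod 463).

396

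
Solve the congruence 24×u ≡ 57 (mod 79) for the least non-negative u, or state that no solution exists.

gcd(24, 79) = 1, so a unique solution mod 79 exists.
24⁻¹ ≡ 56 (mod 79).
u ≡ 56×57 ≡ 32 (mod 79).

32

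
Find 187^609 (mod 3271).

1724

Using repeated squaring:
609 in binary is 1001100001, i.e. 609 = 512 + 64 + 32 + 1.
187^1 ≡ 187 (mod 3271)
187^2 ≡ 187^2 = 34969 ≡ 2259 (mod 3271)
187^4 ≡ 2259^2 = 5103081 ≡ 321 (mod 3271)
187^8 ≡ 321^2 = 103041 ≡ 1640 (mod 3271)
187^16 ≡ 1640^2 = 2689600 ≡ 838 (mod 3271)
187^32 ≡ 838^2 = 702244 ≡ 2250 (mod 3271)
187^64 ≡ 2250^2 = 5062500 ≡ 2263 (mod 3271)
187^128 ≡ 2263^2 = 5121169 ≡ 2054 (mod 3271)
187^256 ≡ 2054^2 = 4218916 ≡ 2597 (mod 3271)
187^512 ≡ 2597^2 = 6744409 ≡ 2878 (mod 3271)
187^609 = 187^512 * 187^64 * 187^32 * 187^1 ≡ 2878 * 2263 * 2250 * 187 (mod 3271).
Accumulate the product:
2878 * 2263 = 6512914 ≡ 353
353 * 2250 = 794250 ≡ 2668
2668 * 187 = 498916 ≡ 1724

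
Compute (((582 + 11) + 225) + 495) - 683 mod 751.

582 + 11 = 593
593 + 225 = 818 ≡ 67 (mod 751)
67 + 495 = 562
562 - 683 = -121 ≡ 630 (mod 751)

630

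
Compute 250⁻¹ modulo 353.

329

By the extended Euclidean algorithm:
353 = 1*250 + 103
250 = 2*103 + 44
103 = 2*44 + 15
44 = 2*15 + 14
15 = 1*14 + 1
14 = 14*1 + 0
gcd(250, 353) = 1, so the inverse exists.
Back-substitute for 1:
1 = 1*15 − 1*14
  = −1*44 + 3*15
  = 3*103 − 7*44
  = −7*250 + 17*103
  = 17*353 − 24*250
So 250⁻¹ ≡ −24 ≡ 329 (mod 353).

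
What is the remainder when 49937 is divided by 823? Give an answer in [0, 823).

557

49937 = 60×823 + 557, so 49937 ≡ 557 (mod 823).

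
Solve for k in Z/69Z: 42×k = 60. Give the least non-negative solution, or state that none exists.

8

gcd(42, 69) = 3, and 3 | 60, so solutions exist.
Divide through by 3: 14×k ≡ 20 (mod 23).
14⁻¹ ≡ 5 (mod 23).
k ≡ 5×20 ≡ 8 (mod 23).
The smallest non-negative solution is k = 8.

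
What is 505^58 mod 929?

Using repeated squaring:
58 in binary is 111010, i.e. 58 = 32 + 16 + 8 + 2.
505^1 ≡ 505 (mod 929)
505^2 ≡ 505^2 = 255025 ≡ 479 (mod 929)
505^4 ≡ 479^2 = 229441 ≡ 907 (mod 929)
505^8 ≡ 907^2 = 822649 ≡ 484 (mod 929)
505^16 ≡ 484^2 = 234256 ≡ 148 (mod 929)
505^32 ≡ 148^2 = 21904 ≡ 537 (mod 929)
505^58 = 505^32 · 505^16 · 505^8 · 505^2 ≡ 537 · 148 · 484 · 479 (mod 929).
Accumulate the product:
537 · 148 = 79476 ≡ 511
511 · 484 = 247324 ≡ 210
210 · 479 = 100590 ≡ 258

258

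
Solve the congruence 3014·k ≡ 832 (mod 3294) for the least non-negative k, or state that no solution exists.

gcd(3014, 3294) = 2, and 2 | 832, so solutions exist.
Divide through by 2: 1507·k = 416 (mod 1647).
1507⁻¹ ≡ 1447 (mod 1647).
k ≡ 1447·416 ≡ 797 (mod 1647).
The smallest non-negative solution is k = 797.

797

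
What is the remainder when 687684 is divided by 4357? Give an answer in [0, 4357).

687684 = 157·4357 + 3635, so 687684 ≡ 3635 (mod 4357).

3635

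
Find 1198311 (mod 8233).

4526

1198311 = 145×8233 + 4526, so 1198311 ≡ 4526 (mod 8233).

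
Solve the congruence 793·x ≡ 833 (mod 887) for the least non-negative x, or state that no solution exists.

529

gcd(793, 887) = 1, so a unique solution mod 887 exists.
793⁻¹ ≡ 368 (mod 887).
x ≡ 368·833 ≡ 529 (mod 887).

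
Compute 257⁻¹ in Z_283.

185

By the extended Euclidean algorithm:
283 = 1*257 + 26
257 = 9*26 + 23
26 = 1*23 + 3
23 = 7*3 + 2
3 = 1*2 + 1
2 = 2*1 + 0
gcd(257, 283) = 1, so the inverse exists.
Back-substitute for 1:
1 = 1*3 − 1*2
  = −1*23 + 8*3
  = 8*26 − 9*23
  = −9*257 + 89*26
  = 89*283 − 98*257
So 257⁻¹ ≡ −98 ≡ 185 (mod 283).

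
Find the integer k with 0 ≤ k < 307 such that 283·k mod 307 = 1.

Apply the Euclidean algorithm and back-substitute:
307 = 1*283 + 24
283 = 11*24 + 19
24 = 1*19 + 5
19 = 3*5 + 4
5 = 1*4 + 1
4 = 4*1 + 0
gcd(283, 307) = 1, so the inverse exists.
Back-substitute for 1:
1 = 1*5 − 1*4
  = −1*19 + 4*5
  = 4*24 − 5*19
  = −5*283 + 59*24
  = 59*307 − 64*283
So 283⁻¹ ≡ −64 ≡ 243 (mod 307).

243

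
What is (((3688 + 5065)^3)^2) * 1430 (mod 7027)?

3688 + 5065 = 8753 ≡ 1726 (mod 7027)
(1726)^3 ≡ 4412 (mod 7027)
(4412)^2 ≡ 954 (mod 7027)
954 * 1430 = 1364220 ≡ 982 (mod 7027)

982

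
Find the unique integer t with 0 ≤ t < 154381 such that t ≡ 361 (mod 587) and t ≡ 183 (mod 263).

46734

587⁻¹ mod 263: 587*69 ≡ 1 (mod 263), so 587⁻¹ ≡ 69.
t = 361 + 587*((183 − 361)*69 mod 263) = 361 + 587*79 = 46734.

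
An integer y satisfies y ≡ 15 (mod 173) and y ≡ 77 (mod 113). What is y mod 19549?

173⁻¹ mod 113: 173×81 ≡ 1 (mod 113), so 173⁻¹ ≡ 81.
y = 15 + 173×((77 − 15)×81 mod 113) = 15 + 173×50 = 8665.
Check: 8665 mod 173 = 15, 8665 mod 113 = 77. ✓

8665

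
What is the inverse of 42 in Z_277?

By the extended Euclidean algorithm:
277 = 6*42 + 25
42 = 1*25 + 17
25 = 1*17 + 8
17 = 2*8 + 1
8 = 8*1 + 0
gcd(42, 277) = 1, so the inverse exists.
Bézout: 1 = −5*277 + 33*42.
So 42⁻¹ ≡ 33 (mod 277).

33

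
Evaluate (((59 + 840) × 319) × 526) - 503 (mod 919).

59 + 840 = 899
899 × 319 = 286781 ≡ 53 (mod 919)
53 × 526 = 27878 ≡ 308 (mod 919)
308 - 503 = -195 ≡ 724 (mod 919)

724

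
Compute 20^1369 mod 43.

3

1369 in binary is 10101011001, i.e. 1369 = 1024 + 256 + 64 + 16 + 8 + 1.
20^1 ≡ 20 (mod 43)
20^2 ≡ 20^2 = 400 ≡ 13 (mod 43)
20^4 ≡ 13^2 = 169 ≡ 40 (mod 43)
20^8 ≡ 40^2 = 1600 ≡ 9 (mod 43)
20^16 ≡ 9^2 = 81 ≡ 38 (mod 43)
20^32 ≡ 38^2 = 1444 ≡ 25 (mod 43)
20^64 ≡ 25^2 = 625 ≡ 23 (mod 43)
20^128 ≡ 23^2 = 529 ≡ 13 (mod 43)
20^256 ≡ 13^2 = 169 ≡ 40 (mod 43)
20^512 ≡ 40^2 = 1600 ≡ 9 (mod 43)
20^1024 ≡ 9^2 = 81 ≡ 38 (mod 43)
20^1369 = 20^1024 · 20^256 · 20^64 · 20^16 · 20^8 · 20^1 ≡ 38 · 40 · 23 · 38 · 9 · 20 (mod 43).
Accumulate the product:
38 · 40 = 1520 ≡ 15
15 · 23 = 345 ≡ 1
1 · 38 = 38
38 · 9 = 342 ≡ 41
41 · 20 = 820 ≡ 3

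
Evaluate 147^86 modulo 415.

94

Compute successive squares:
86 in binary is 1010110, i.e. 86 = 64 + 16 + 4 + 2.
147^1 ≡ 147 (mod 415)
147^2 ≡ 147^2 = 21609 ≡ 29 (mod 415)
147^4 ≡ 29^2 = 841 ≡ 11 (mod 415)
147^8 ≡ 11^2 = 121 (mod 415)
147^16 ≡ 121^2 = 14641 ≡ 116 (mod 415)
147^32 ≡ 116^2 = 13456 ≡ 176 (mod 415)
147^64 ≡ 176^2 = 30976 ≡ 266 (mod 415)
147^86 = 147^64 × 147^16 × 147^4 × 147^2 ≡ 266 × 116 × 11 × 29 (mod 415).
Accumulate the product:
266 × 116 = 30856 ≡ 146
146 × 11 = 1606 ≡ 361
361 × 29 = 10469 ≡ 94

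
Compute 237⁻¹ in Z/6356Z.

6061

6356 = 26·237 + 194
237 = 1·194 + 43
194 = 4·43 + 22
43 = 1·22 + 21
22 = 1·21 + 1
21 = 21·1 + 0
gcd(237, 6356) = 1, so the inverse exists.
Back-substitute for 1:
1 = 1·22 − 1·21
  = −1·43 + 2·22
  = 2·194 − 9·43
  = −9·237 + 11·194
  = 11·6356 − 295·237
So 237⁻¹ ≡ −295 ≡ 6061 (mod 6356).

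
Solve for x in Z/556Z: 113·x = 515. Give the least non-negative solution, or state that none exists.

39

gcd(113, 556) = 1, so a unique solution mod 556 exists.
113⁻¹ ≡ 433 (mod 556).
x ≡ 433·515 ≡ 39 (mod 556).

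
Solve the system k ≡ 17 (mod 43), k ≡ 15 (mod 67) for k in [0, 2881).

43⁻¹ mod 67: 43·53 ≡ 1 (mod 67), so 43⁻¹ ≡ 53.
k = 17 + 43·((15 − 17)·53 mod 67) = 17 + 43·28 = 1221.
Check: 1221 mod 43 = 17, 1221 mod 67 = 15. ✓

1221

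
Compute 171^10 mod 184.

Using repeated squaring:
10 in binary is 1010, i.e. 10 = 8 + 2.
171^1 ≡ 171 (mod 184)
171^2 ≡ 171^2 = 29241 ≡ 169 (mod 184)
171^4 ≡ 169^2 = 28561 ≡ 41 (mod 184)
171^8 ≡ 41^2 = 1681 ≡ 25 (mod 184)
171^10 = 171^8 × 171^2 ≡ 25 × 169 (mod 184).
25 × 169 = 4225 ≡ 177 (mod 184).

177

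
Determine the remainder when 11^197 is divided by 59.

24

11^1 ≡ 11 (mod 59)
11^2 ≡ 11^2 = 121 ≡ 3 (mod 59)
11^4 ≡ 3^2 = 9 (mod 59)
11^8 ≡ 9^2 = 81 ≡ 22 (mod 59)
11^16 ≡ 22^2 = 484 ≡ 12 (mod 59)
11^32 ≡ 12^2 = 144 ≡ 26 (mod 59)
11^64 ≡ 26^2 = 676 ≡ 27 (mod 59)
11^128 ≡ 27^2 = 729 ≡ 21 (mod 59)
11^197 = 11^128 · 11^64 · 11^4 · 11^1 ≡ 21 · 27 · 9 · 11 (mod 59).
Accumulate the product:
21 · 27 = 567 ≡ 36
36 · 9 = 324 ≡ 29
29 · 11 = 319 ≡ 24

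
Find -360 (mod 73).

5

-360 = -5*73 + 5, so -360 ≡ 5 (mod 73).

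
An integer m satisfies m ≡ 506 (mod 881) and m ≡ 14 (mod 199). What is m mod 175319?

115036

881⁻¹ mod 199: 881×96 ≡ 1 (mod 199), so 881⁻¹ ≡ 96.
m = 506 + 881×((14 − 506)×96 mod 199) = 506 + 881×130 = 115036.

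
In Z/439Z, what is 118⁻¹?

439 = 3·118 + 85
118 = 1·85 + 33
85 = 2·33 + 19
33 = 1·19 + 14
19 = 1·14 + 5
14 = 2·5 + 4
5 = 1·4 + 1
4 = 4·1 + 0
gcd(118, 439) = 1, so the inverse exists.
Bézout: 1 = 25·439 − 93·118.
So 118⁻¹ ≡ −93 ≡ 346 (mod 439).

346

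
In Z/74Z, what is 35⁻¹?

74 = 2*35 + 4
35 = 8*4 + 3
4 = 1*3 + 1
3 = 3*1 + 0
gcd(35, 74) = 1, so the inverse exists.
Back-substitute for 1:
1 = 1*4 − 1*3
  = −1*35 + 9*4
  = 9*74 − 19*35
So 35⁻¹ ≡ −19 ≡ 55 (mod 74).

55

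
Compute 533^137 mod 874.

495

137 in binary is 10001001, i.e. 137 = 128 + 8 + 1.
533^1 ≡ 533 (mod 874)
533^2 ≡ 533^2 = 284089 ≡ 39 (mod 874)
533^4 ≡ 39^2 = 1521 ≡ 647 (mod 874)
533^8 ≡ 647^2 = 418609 ≡ 837 (mod 874)
533^16 ≡ 837^2 = 700569 ≡ 495 (mod 874)
533^32 ≡ 495^2 = 245025 ≡ 305 (mod 874)
533^64 ≡ 305^2 = 93025 ≡ 381 (mod 874)
533^128 ≡ 381^2 = 145161 ≡ 77 (mod 874)
533^137 = 533^128 × 533^8 × 533^1 ≡ 77 × 837 × 533 (mod 874).
Accumulate the product:
77 × 837 = 64449 ≡ 647
647 × 533 = 344851 ≡ 495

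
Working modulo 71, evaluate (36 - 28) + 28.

36 - 28 = 8
8 + 28 = 36

36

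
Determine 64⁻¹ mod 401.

94

401 = 6×64 + 17
64 = 3×17 + 13
17 = 1×13 + 4
13 = 3×4 + 1
4 = 4×1 + 0
gcd(64, 401) = 1, so the inverse exists.
Back-substitute for 1:
1 = 1×13 − 3×4
  = −3×17 + 4×13
  = 4×64 − 15×17
  = −15×401 + 94×64
So 64⁻¹ ≡ 94 (mod 401).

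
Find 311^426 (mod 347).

By square-and-multiply:
426 in binary is 110101010, i.e. 426 = 256 + 128 + 32 + 8 + 2.
311^1 ≡ 311 (mod 347)
311^2 ≡ 311^2 = 96721 ≡ 255 (mod 347)
311^4 ≡ 255^2 = 65025 ≡ 136 (mod 347)
311^8 ≡ 136^2 = 18496 ≡ 105 (mod 347)
311^16 ≡ 105^2 = 11025 ≡ 268 (mod 347)
311^32 ≡ 268^2 = 71824 ≡ 342 (mod 347)
311^64 ≡ 342^2 = 116964 ≡ 25 (mod 347)
311^128 ≡ 25^2 = 625 ≡ 278 (mod 347)
311^256 ≡ 278^2 = 77284 ≡ 250 (mod 347)
311^426 = 311^256 * 311^128 * 311^32 * 311^8 * 311^2 ≡ 250 * 278 * 342 * 105 * 255 (mod 347).
Accumulate the product:
250 * 278 = 69500 ≡ 100
100 * 342 = 34200 ≡ 194
194 * 105 = 20370 ≡ 244
244 * 255 = 62220 ≡ 107

107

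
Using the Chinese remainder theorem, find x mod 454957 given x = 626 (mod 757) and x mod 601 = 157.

176250

757⁻¹ mod 601: 757×366 ≡ 1 (mod 601), so 757⁻¹ ≡ 366.
x = 626 + 757×((157 − 626)×366 mod 601) = 626 + 757×232 = 176250.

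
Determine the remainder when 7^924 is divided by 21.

7

By square-and-multiply:
924 in binary is 1110011100, i.e. 924 = 512 + 256 + 128 + 16 + 8 + 4.
7^1 ≡ 7 (mod 21)
7^2 ≡ 7^2 = 49 ≡ 7 (mod 21)
7^4 ≡ 7^2 = 49 ≡ 7 (mod 21)
7^8 ≡ 7^2 = 49 ≡ 7 (mod 21)
7^16 ≡ 7^2 = 49 ≡ 7 (mod 21)
7^32 ≡ 7^2 = 49 ≡ 7 (mod 21)
7^64 ≡ 7^2 = 49 ≡ 7 (mod 21)
7^128 ≡ 7^2 = 49 ≡ 7 (mod 21)
7^256 ≡ 7^2 = 49 ≡ 7 (mod 21)
7^512 ≡ 7^2 = 49 ≡ 7 (mod 21)
7^924 = 7^512 * 7^256 * 7^128 * 7^16 * 7^8 * 7^4 ≡ 7 * 7 * 7 * 7 * 7 * 7 (mod 21).
Accumulate the product:
7 * 7 = 49 ≡ 7
7 * 7 = 49 ≡ 7
7 * 7 = 49 ≡ 7
7 * 7 = 49 ≡ 7
7 * 7 = 49 ≡ 7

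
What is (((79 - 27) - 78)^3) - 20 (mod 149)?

79 - 27 = 52
52 - 78 = -26 ≡ 123 (mod 149)
(123)^3 ≡ 6 (mod 149)
6 - 20 = -14 ≡ 135 (mod 149)

135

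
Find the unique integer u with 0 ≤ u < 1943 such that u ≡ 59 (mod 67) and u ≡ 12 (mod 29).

67⁻¹ mod 29: 67·13 ≡ 1 (mod 29), so 67⁻¹ ≡ 13.
u = 59 + 67·((12 − 59)·13 mod 29) = 59 + 67·27 = 1868.

1868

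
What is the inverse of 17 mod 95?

28

Apply the Euclidean algorithm and back-substitute:
95 = 5×17 + 10
17 = 1×10 + 7
10 = 1×7 + 3
7 = 2×3 + 1
3 = 3×1 + 0
gcd(17, 95) = 1, so the inverse exists.
Back-substitute for 1:
1 = 1×7 − 2×3
  = −2×10 + 3×7
  = 3×17 − 5×10
  = −5×95 + 28×17
So 17⁻¹ ≡ 28 (mod 95).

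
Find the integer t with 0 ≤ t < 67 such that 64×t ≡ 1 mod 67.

22

By the extended Euclidean algorithm:
67 = 1·64 + 3
64 = 21·3 + 1
3 = 3·1 + 0
gcd(64, 67) = 1, so the inverse exists.
Back-substitute for 1:
1 = 1·64 − 21·3
  = −21·67 + 22·64
So 64⁻¹ ≡ 22 (mod 67).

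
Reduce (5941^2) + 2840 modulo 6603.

5286

(5941)^2 ≡ 2446 (mod 6603)
2446 + 2840 = 5286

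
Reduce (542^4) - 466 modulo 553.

350

(542)^4 ≡ 263 (mod 553)
263 - 466 = -203 ≡ 350 (mod 553)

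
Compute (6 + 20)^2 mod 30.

6 + 20 = 26
(26)^2 ≡ 16 (mod 30)

16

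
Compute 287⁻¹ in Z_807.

Run the extended Euclidean algorithm:
807 = 2·287 + 233
287 = 1·233 + 54
233 = 4·54 + 17
54 = 3·17 + 3
17 = 5·3 + 2
3 = 1·2 + 1
2 = 2·1 + 0
gcd(287, 807) = 1, so the inverse exists.
Bézout: 1 = −101·807 + 284·287.
So 287⁻¹ ≡ 284 (mod 807).

284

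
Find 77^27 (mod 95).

By square-and-multiply:
27 in binary is 11011, i.e. 27 = 16 + 8 + 2 + 1.
77^1 ≡ 77 (mod 95)
77^2 ≡ 77^2 = 5929 ≡ 39 (mod 95)
77^4 ≡ 39^2 = 1521 ≡ 1 (mod 95)
77^8 ≡ 1^2 = 1 (mod 95)
77^16 ≡ 1^2 = 1 (mod 95)
77^27 = 77^16 * 77^8 * 77^2 * 77^1 ≡ 1 * 1 * 39 * 77 (mod 95).
Accumulate the product:
1 * 1 = 1
1 * 39 = 39
39 * 77 = 3003 ≡ 58

58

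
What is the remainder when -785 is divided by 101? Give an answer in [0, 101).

-785 = -8·101 + 23, so -785 ≡ 23 (mod 101).

23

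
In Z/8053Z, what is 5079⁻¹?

Run the extended Euclidean algorithm:
8053 = 1*5079 + 2974
5079 = 1*2974 + 2105
2974 = 1*2105 + 869
2105 = 2*869 + 367
869 = 2*367 + 135
367 = 2*135 + 97
135 = 1*97 + 38
97 = 2*38 + 21
38 = 1*21 + 17
21 = 1*17 + 4
17 = 4*4 + 1
4 = 4*1 + 0
gcd(5079, 8053) = 1, so the inverse exists.
Back-substitute for 1:
1 = 1*17 − 4*4
  = −4*21 + 5*17
  = 5*38 − 9*21
  = −9*97 + 23*38
  = 23*135 − 32*97
  = −32*367 + 87*135
  = 87*869 − 206*367
  = −206*2105 + 499*869
  = 499*2974 − 705*2105
  = −705*5079 + 1204*2974
  = 1204*8053 − 1909*5079
So 5079⁻¹ ≡ −1909 ≡ 6144 (mod 8053).

6144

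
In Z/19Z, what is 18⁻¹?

Apply the Euclidean algorithm and back-substitute:
19 = 1×18 + 1
18 = 18×1 + 0
gcd(18, 19) = 1, so the inverse exists.
Back-substitute for 1:
1 = 1×19 − 1×18
So 18⁻¹ ≡ −1 ≡ 18 (mod 19).

18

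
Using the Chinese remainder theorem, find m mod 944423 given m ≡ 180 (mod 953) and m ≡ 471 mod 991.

514800

953⁻¹ mod 991: 953·339 ≡ 1 (mod 991), so 953⁻¹ ≡ 339.
m = 180 + 953·((471 − 180)·339 mod 991) = 180 + 953·540 = 514800.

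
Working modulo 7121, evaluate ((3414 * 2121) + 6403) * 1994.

2077

3414 * 2121 = 7241094 ≡ 6158 (mod 7121)
6158 + 6403 = 12561 ≡ 5440 (mod 7121)
5440 * 1994 = 10847360 ≡ 2077 (mod 7121)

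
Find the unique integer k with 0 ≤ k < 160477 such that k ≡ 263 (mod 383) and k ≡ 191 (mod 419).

383⁻¹ mod 419: 383·128 ≡ 1 (mod 419), so 383⁻¹ ≡ 128.
k = 263 + 383·((191 − 263)·128 mod 419) = 263 + 383·2 = 1029.
Check: 1029 mod 383 = 263, 1029 mod 419 = 191. ✓

1029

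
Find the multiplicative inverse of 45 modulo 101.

9

By the extended Euclidean algorithm:
101 = 2*45 + 11
45 = 4*11 + 1
11 = 11*1 + 0
gcd(45, 101) = 1, so the inverse exists.
Back-substitute for 1:
1 = 1*45 − 4*11
  = −4*101 + 9*45
So 45⁻¹ ≡ 9 (mod 101).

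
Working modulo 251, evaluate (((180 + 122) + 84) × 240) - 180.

92

180 + 122 = 302 ≡ 51 (mod 251)
51 + 84 = 135
135 × 240 = 32400 ≡ 21 (mod 251)
21 - 180 = -159 ≡ 92 (mod 251)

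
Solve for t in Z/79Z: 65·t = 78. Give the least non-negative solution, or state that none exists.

gcd(65, 79) = 1, so a unique solution mod 79 exists.
65⁻¹ ≡ 62 (mod 79).
t ≡ 62·78 ≡ 17 (mod 79).

17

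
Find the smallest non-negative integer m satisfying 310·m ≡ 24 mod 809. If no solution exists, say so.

141

gcd(310, 809) = 1, so a unique solution mod 809 exists.
310⁻¹ ≡ 107 (mod 809).
m ≡ 107·24 ≡ 141 (mod 809).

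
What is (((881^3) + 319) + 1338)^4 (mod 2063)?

(881)^3 ≡ 2050 (mod 2063)
2050 + 319 = 2369 ≡ 306 (mod 2063)
306 + 1338 = 1644
(1644)^4 ≡ 1176 (mod 2063)

1176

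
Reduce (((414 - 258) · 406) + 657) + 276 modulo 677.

414 - 258 = 156
156 · 406 = 63336 ≡ 375 (mod 677)
375 + 657 = 1032 ≡ 355 (mod 677)
355 + 276 = 631

631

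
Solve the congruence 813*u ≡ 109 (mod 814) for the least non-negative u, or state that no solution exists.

gcd(813, 814) = 1, so a unique solution mod 814 exists.
813⁻¹ ≡ 813 (mod 814).
u ≡ 813*109 ≡ 705 (mod 814).

705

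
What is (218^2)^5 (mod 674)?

(218)^2 ≡ 344 (mod 674)
(344)^5 ≡ 294 (mod 674)

294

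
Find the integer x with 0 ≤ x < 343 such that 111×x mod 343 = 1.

34

By the extended Euclidean algorithm:
343 = 3×111 + 10
111 = 11×10 + 1
10 = 10×1 + 0
gcd(111, 343) = 1, so the inverse exists.
Back-substitute for 1:
1 = 1×111 − 11×10
  = −11×343 + 34×111
So 111⁻¹ ≡ 34 (mod 343).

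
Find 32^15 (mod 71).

32

Using repeated squaring:
15 in binary is 1111, i.e. 15 = 8 + 4 + 2 + 1.
32^1 ≡ 32 (mod 71)
32^2 ≡ 32^2 = 1024 ≡ 30 (mod 71)
32^4 ≡ 30^2 = 900 ≡ 48 (mod 71)
32^8 ≡ 48^2 = 2304 ≡ 32 (mod 71)
32^15 = 32^8 * 32^4 * 32^2 * 32^1 ≡ 32 * 48 * 30 * 32 (mod 71).
Accumulate the product:
32 * 48 = 1536 ≡ 45
45 * 30 = 1350 ≡ 1
1 * 32 = 32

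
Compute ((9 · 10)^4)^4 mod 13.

1

9 · 10 = 90 ≡ 12 (mod 13)
(12)^4 ≡ 1 (mod 13)
(1)^4 ≡ 1 (mod 13)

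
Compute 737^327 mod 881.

876

Compute successive squares:
327 in binary is 101000111, i.e. 327 = 256 + 64 + 4 + 2 + 1.
737^1 ≡ 737 (mod 881)
737^2 ≡ 737^2 = 543169 ≡ 473 (mod 881)
737^4 ≡ 473^2 = 223729 ≡ 836 (mod 881)
737^8 ≡ 836^2 = 698896 ≡ 263 (mod 881)
737^16 ≡ 263^2 = 69169 ≡ 451 (mod 881)
737^32 ≡ 451^2 = 203401 ≡ 771 (mod 881)
737^64 ≡ 771^2 = 594441 ≡ 647 (mod 881)
737^128 ≡ 647^2 = 418609 ≡ 134 (mod 881)
737^256 ≡ 134^2 = 17956 ≡ 336 (mod 881)
737^327 = 737^256 * 737^64 * 737^4 * 737^2 * 737^1 ≡ 336 * 647 * 836 * 473 * 737 (mod 881).
Accumulate the product:
336 * 647 = 217392 ≡ 666
666 * 836 = 556776 ≡ 865
865 * 473 = 409145 ≡ 361
361 * 737 = 266057 ≡ 876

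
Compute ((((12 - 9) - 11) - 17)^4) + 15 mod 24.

16

12 - 9 = 3
3 - 11 = -8 ≡ 16 (mod 24)
16 - 17 = -1 ≡ 23 (mod 24)
(23)^4 ≡ 1 (mod 24)
1 + 15 = 16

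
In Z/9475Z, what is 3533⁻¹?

6297

Run the extended Euclidean algorithm:
9475 = 2*3533 + 2409
3533 = 1*2409 + 1124
2409 = 2*1124 + 161
1124 = 6*161 + 158
161 = 1*158 + 3
158 = 52*3 + 2
3 = 1*2 + 1
2 = 2*1 + 0
gcd(3533, 9475) = 1, so the inverse exists.
Bézout: 1 = 1185*9475 − 3178*3533.
So 3533⁻¹ ≡ −3178 ≡ 6297 (mod 9475).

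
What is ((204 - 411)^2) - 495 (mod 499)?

204 - 411 = -207 ≡ 292 (mod 499)
(292)^2 ≡ 434 (mod 499)
434 - 495 = -61 ≡ 438 (mod 499)

438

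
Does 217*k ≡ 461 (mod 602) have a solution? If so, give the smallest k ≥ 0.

no solution

gcd(217, 602) = 7, and 7 does not divide 461.
So the congruence has no solution.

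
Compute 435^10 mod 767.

147

By square-and-multiply:
10 in binary is 1010, i.e. 10 = 8 + 2.
435^1 ≡ 435 (mod 767)
435^2 ≡ 435^2 = 189225 ≡ 543 (mod 767)
435^4 ≡ 543^2 = 294849 ≡ 321 (mod 767)
435^8 ≡ 321^2 = 103041 ≡ 263 (mod 767)
435^10 = 435^8 · 435^2 ≡ 263 · 543 (mod 767).
263 · 543 = 142809 ≡ 147 (mod 767).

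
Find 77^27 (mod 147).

98

27 in binary is 11011, i.e. 27 = 16 + 8 + 2 + 1.
77^1 ≡ 77 (mod 147)
77^2 ≡ 77^2 = 5929 ≡ 49 (mod 147)
77^4 ≡ 49^2 = 2401 ≡ 49 (mod 147)
77^8 ≡ 49^2 = 2401 ≡ 49 (mod 147)
77^16 ≡ 49^2 = 2401 ≡ 49 (mod 147)
77^27 = 77^16 * 77^8 * 77^2 * 77^1 ≡ 49 * 49 * 49 * 77 (mod 147).
Accumulate the product:
49 * 49 = 2401 ≡ 49
49 * 49 = 2401 ≡ 49
49 * 77 = 3773 ≡ 98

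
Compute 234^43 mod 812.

234^1 ≡ 234 (mod 812)
234^2 ≡ 234^2 = 54756 ≡ 352 (mod 812)
234^4 ≡ 352^2 = 123904 ≡ 480 (mod 812)
234^8 ≡ 480^2 = 230400 ≡ 604 (mod 812)
234^16 ≡ 604^2 = 364816 ≡ 228 (mod 812)
234^32 ≡ 228^2 = 51984 ≡ 16 (mod 812)
234^43 = 234^32 × 234^8 × 234^2 × 234^1 ≡ 16 × 604 × 352 × 234 (mod 812).
Accumulate the product:
16 × 604 = 9664 ≡ 732
732 × 352 = 257664 ≡ 260
260 × 234 = 60840 ≡ 752

752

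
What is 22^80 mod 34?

Using repeated squaring:
80 in binary is 1010000, i.e. 80 = 64 + 16.
22^1 ≡ 22 (mod 34)
22^2 ≡ 22^2 = 484 ≡ 8 (mod 34)
22^4 ≡ 8^2 = 64 ≡ 30 (mod 34)
22^8 ≡ 30^2 = 900 ≡ 16 (mod 34)
22^16 ≡ 16^2 = 256 ≡ 18 (mod 34)
22^32 ≡ 18^2 = 324 ≡ 18 (mod 34)
22^64 ≡ 18^2 = 324 ≡ 18 (mod 34)
22^80 = 22^64 * 22^16 ≡ 18 * 18 (mod 34).
18 * 18 = 324 ≡ 18 (mod 34).

18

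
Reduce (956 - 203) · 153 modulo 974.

956 - 203 = 753
753 · 153 = 115209 ≡ 277 (mod 974)

277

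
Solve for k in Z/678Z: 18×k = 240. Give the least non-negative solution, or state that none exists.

gcd(18, 678) = 6, and 6 | 240, so solutions exist.
Divide through by 6: 3×k mod 113 = 40.
3⁻¹ ≡ 38 (mod 113).
k ≡ 38×40 ≡ 51 (mod 113).
The smallest non-negative solution is k = 51.

51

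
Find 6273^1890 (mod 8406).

6273^1 ≡ 6273 (mod 8406)
6273^2 ≡ 6273^2 = 39350529 ≡ 2043 (mod 8406)
6273^4 ≡ 2043^2 = 4173849 ≡ 4473 (mod 8406)
6273^8 ≡ 4473^2 = 20007729 ≡ 1449 (mod 8406)
6273^16 ≡ 1449^2 = 2099601 ≡ 6507 (mod 8406)
6273^32 ≡ 6507^2 = 42341049 ≡ 27 (mod 8406)
6273^64 ≡ 27^2 = 729 (mod 8406)
6273^128 ≡ 729^2 = 531441 ≡ 1863 (mod 8406)
6273^256 ≡ 1863^2 = 3470769 ≡ 7497 (mod 8406)
6273^512 ≡ 7497^2 = 56205009 ≡ 2493 (mod 8406)
6273^1024 ≡ 2493^2 = 6215049 ≡ 3015 (mod 8406)
6273^1890 = 6273^1024 × 6273^512 × 6273^256 × 6273^64 × 6273^32 × 6273^2 ≡ 3015 × 2493 × 7497 × 729 × 27 × 2043 (mod 8406).
Accumulate the product:
3015 × 2493 = 7516395 ≡ 1431
1431 × 7497 = 10728207 ≡ 2151
2151 × 729 = 1568079 ≡ 4563
4563 × 27 = 123201 ≡ 5517
5517 × 2043 = 11271231 ≡ 7191

7191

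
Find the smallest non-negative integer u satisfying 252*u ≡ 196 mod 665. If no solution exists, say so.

43

gcd(252, 665) = 7, and 7 | 196, so solutions exist.
Divide through by 7: 36*u = 28 (mod 95).
36⁻¹ ≡ 66 (mod 95).
u ≡ 66*28 ≡ 43 (mod 95).
The smallest non-negative solution is u = 43.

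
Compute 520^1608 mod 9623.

1608 in binary is 11001001000, i.e. 1608 = 1024 + 512 + 64 + 8.
520^1 ≡ 520 (mod 9623)
520^2 ≡ 520^2 = 270400 ≡ 956 (mod 9623)
520^4 ≡ 956^2 = 913936 ≡ 9374 (mod 9623)
520^8 ≡ 9374^2 = 87871876 ≡ 4263 (mod 9623)
520^16 ≡ 4263^2 = 18173169 ≡ 4945 (mod 9623)
520^32 ≡ 4945^2 = 24453025 ≡ 982 (mod 9623)
520^64 ≡ 982^2 = 964324 ≡ 2024 (mod 9623)
520^128 ≡ 2024^2 = 4096576 ≡ 6801 (mod 9623)
520^256 ≡ 6801^2 = 46253601 ≡ 5463 (mod 9623)
520^512 ≡ 5463^2 = 29844369 ≡ 3446 (mod 9623)
520^1024 ≡ 3446^2 = 11874916 ≡ 134 (mod 9623)
520^1608 = 520^1024 · 520^512 · 520^64 · 520^8 ≡ 134 · 3446 · 2024 · 4263 (mod 9623).
Accumulate the product:
134 · 3446 = 461764 ≡ 9483
9483 · 2024 = 19193592 ≡ 5330
5330 · 4263 = 22721790 ≡ 1887

1887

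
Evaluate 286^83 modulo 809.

83 in binary is 1010011, i.e. 83 = 64 + 16 + 2 + 1.
286^1 ≡ 286 (mod 809)
286^2 ≡ 286^2 = 81796 ≡ 87 (mod 809)
286^4 ≡ 87^2 = 7569 ≡ 288 (mod 809)
286^8 ≡ 288^2 = 82944 ≡ 426 (mod 809)
286^16 ≡ 426^2 = 181476 ≡ 260 (mod 809)
286^32 ≡ 260^2 = 67600 ≡ 453 (mod 809)
286^64 ≡ 453^2 = 205209 ≡ 532 (mod 809)
286^83 = 286^64 · 286^16 · 286^2 · 286^1 ≡ 532 · 260 · 87 · 286 (mod 809).
Accumulate the product:
532 · 260 = 138320 ≡ 790
790 · 87 = 68730 ≡ 774
774 · 286 = 221364 ≡ 507

507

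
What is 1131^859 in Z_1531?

By square-and-multiply:
859 in binary is 1101011011, i.e. 859 = 512 + 256 + 64 + 16 + 8 + 2 + 1.
1131^1 ≡ 1131 (mod 1531)
1131^2 ≡ 1131^2 = 1279161 ≡ 776 (mod 1531)
1131^4 ≡ 776^2 = 602176 ≡ 493 (mod 1531)
1131^8 ≡ 493^2 = 243049 ≡ 1151 (mod 1531)
1131^16 ≡ 1151^2 = 1324801 ≡ 486 (mod 1531)
1131^32 ≡ 486^2 = 236196 ≡ 422 (mod 1531)
1131^64 ≡ 422^2 = 178084 ≡ 488 (mod 1531)
1131^128 ≡ 488^2 = 238144 ≡ 839 (mod 1531)
1131^256 ≡ 839^2 = 703921 ≡ 1192 (mod 1531)
1131^512 ≡ 1192^2 = 1420864 ≡ 96 (mod 1531)
1131^859 = 1131^512 × 1131^256 × 1131^64 × 1131^16 × 1131^8 × 1131^2 × 1131^1 ≡ 96 × 1192 × 488 × 486 × 1151 × 776 × 1131 (mod 1531).
Accumulate the product:
96 × 1192 = 114432 ≡ 1138
1138 × 488 = 555344 ≡ 1122
1122 × 486 = 545292 ≡ 256
256 × 1151 = 294656 ≡ 704
704 × 776 = 546304 ≡ 1268
1268 × 1131 = 1434108 ≡ 1092

1092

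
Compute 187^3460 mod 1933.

3460 in binary is 110110000100, i.e. 3460 = 2048 + 1024 + 256 + 128 + 4.
187^1 ≡ 187 (mod 1933)
187^2 ≡ 187^2 = 34969 ≡ 175 (mod 1933)
187^4 ≡ 175^2 = 30625 ≡ 1630 (mod 1933)
187^8 ≡ 1630^2 = 2656900 ≡ 958 (mod 1933)
187^16 ≡ 958^2 = 917764 ≡ 1522 (mod 1933)
187^32 ≡ 1522^2 = 2316484 ≡ 750 (mod 1933)
187^64 ≡ 750^2 = 562500 ≡ 1930 (mod 1933)
187^128 ≡ 1930^2 = 3724900 ≡ 9 (mod 1933)
187^256 ≡ 9^2 = 81 (mod 1933)
187^512 ≡ 81^2 = 6561 ≡ 762 (mod 1933)
187^1024 ≡ 762^2 = 580644 ≡ 744 (mod 1933)
187^2048 ≡ 744^2 = 553536 ≡ 698 (mod 1933)
187^3460 = 187^2048 × 187^1024 × 187^256 × 187^128 × 187^4 ≡ 698 × 744 × 81 × 9 × 1630 (mod 1933).
Accumulate the product:
698 × 744 = 519312 ≡ 1268
1268 × 81 = 102708 ≡ 259
259 × 9 = 2331 ≡ 398
398 × 1630 = 648740 ≡ 1185

1185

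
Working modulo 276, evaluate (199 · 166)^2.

199 · 166 = 33034 ≡ 190 (mod 276)
(190)^2 ≡ 220 (mod 276)

220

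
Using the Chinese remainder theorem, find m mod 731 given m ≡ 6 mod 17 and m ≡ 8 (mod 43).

567

17⁻¹ mod 43: 17*38 ≡ 1 (mod 43), so 17⁻¹ ≡ 38.
m = 6 + 17*((8 − 6)*38 mod 43) = 6 + 17*33 = 567.
Check: 567 mod 17 = 6, 567 mod 43 = 8. ✓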